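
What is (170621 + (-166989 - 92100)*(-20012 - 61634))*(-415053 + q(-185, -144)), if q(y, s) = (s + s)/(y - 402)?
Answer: -5153811562440192645/587 ≈ -8.7799e+15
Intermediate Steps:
q(y, s) = 2*s/(-402 + y) (q(y, s) = (2*s)/(-402 + y) = 2*s/(-402 + y))
(170621 + (-166989 - 92100)*(-20012 - 61634))*(-415053 + q(-185, -144)) = (170621 + (-166989 - 92100)*(-20012 - 61634))*(-415053 + 2*(-144)/(-402 - 185)) = (170621 - 259089*(-81646))*(-415053 + 2*(-144)/(-587)) = (170621 + 21153580494)*(-415053 + 2*(-144)*(-1/587)) = 21153751115*(-415053 + 288/587) = 21153751115*(-243635823/587) = -5153811562440192645/587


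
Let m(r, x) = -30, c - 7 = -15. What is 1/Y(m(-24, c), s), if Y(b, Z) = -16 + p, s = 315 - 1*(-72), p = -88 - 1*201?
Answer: -1/305 ≈ -0.0032787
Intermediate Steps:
p = -289 (p = -88 - 201 = -289)
c = -8 (c = 7 - 15 = -8)
s = 387 (s = 315 + 72 = 387)
Y(b, Z) = -305 (Y(b, Z) = -16 - 289 = -305)
1/Y(m(-24, c), s) = 1/(-305) = -1/305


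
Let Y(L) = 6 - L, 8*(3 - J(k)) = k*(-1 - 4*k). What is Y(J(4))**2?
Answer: 121/4 ≈ 30.250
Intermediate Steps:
J(k) = 3 - k*(-1 - 4*k)/8
Y(J(4))**2 = (6 - (3 + (1/2)*4**2 + (1/8)*4))**2 = (6 - (3 + (1/2)*16 + 1/2))**2 = (6 - (3 + 8 + 1/2))**2 = (6 - 1*23/2)**2 = (6 - 23/2)**2 = (-11/2)**2 = 121/4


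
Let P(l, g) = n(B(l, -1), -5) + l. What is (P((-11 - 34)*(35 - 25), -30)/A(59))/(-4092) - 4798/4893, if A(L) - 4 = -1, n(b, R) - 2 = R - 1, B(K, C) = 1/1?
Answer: -9446471/10011078 ≈ -0.94360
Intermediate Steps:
B(K, C) = 1
n(b, R) = 1 + R (n(b, R) = 2 + (R - 1) = 2 + (-1 + R) = 1 + R)
A(L) = 3 (A(L) = 4 - 1 = 3)
P(l, g) = -4 + l (P(l, g) = (1 - 5) + l = -4 + l)
(P((-11 - 34)*(35 - 25), -30)/A(59))/(-4092) - 4798/4893 = ((-4 + (-11 - 34)*(35 - 25))/3)/(-4092) - 4798/4893 = ((-4 - 45*10)*(⅓))*(-1/4092) - 4798*1/4893 = ((-4 - 450)*(⅓))*(-1/4092) - 4798/4893 = -454*⅓*(-1/4092) - 4798/4893 = -454/3*(-1/4092) - 4798/4893 = 227/6138 - 4798/4893 = -9446471/10011078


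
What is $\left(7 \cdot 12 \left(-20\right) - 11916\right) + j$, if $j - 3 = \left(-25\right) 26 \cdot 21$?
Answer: $-27243$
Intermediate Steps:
$j = -13647$ ($j = 3 + \left(-25\right) 26 \cdot 21 = 3 - 13650 = -13647$)
$\left(7 \cdot 12 \left(-20\right) - 11916\right) + j = \left(7 \cdot 12 \left(-20\right) - 11916\right) - 13647 = \left(84 \left(-20\right) - 11916\right) - 13647 = \left(-1680 - 11916\right) - 13647 = -13596 - 13647 = -27243$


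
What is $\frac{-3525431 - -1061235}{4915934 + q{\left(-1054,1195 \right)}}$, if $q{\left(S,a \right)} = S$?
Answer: $- \frac{616049}{1228720} \approx -0.50137$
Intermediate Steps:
$\frac{-3525431 - -1061235}{4915934 + q{\left(-1054,1195 \right)}} = \frac{-3525431 - -1061235}{4915934 - 1054} = \frac{-3525431 + 1061235}{4914880} = \left(-2464196\right) \frac{1}{4914880} = - \frac{616049}{1228720}$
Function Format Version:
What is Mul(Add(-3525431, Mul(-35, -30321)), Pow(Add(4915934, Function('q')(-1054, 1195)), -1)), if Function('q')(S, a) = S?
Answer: Rational(-616049, 1228720) ≈ -0.50137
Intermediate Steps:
Mul(Add(-3525431, Mul(-35, -30321)), Pow(Add(4915934, Function('q')(-1054, 1195)), -1)) = Mul(Add(-3525431, Mul(-35, -30321)), Pow(Add(4915934, -1054), -1)) = Mul(Add(-3525431, 1061235), Pow(4914880, -1)) = Mul(-2464196, Rational(1, 4914880)) = Rational(-616049, 1228720)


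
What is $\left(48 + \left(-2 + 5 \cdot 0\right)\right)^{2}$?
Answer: $2116$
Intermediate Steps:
$\left(48 + \left(-2 + 5 \cdot 0\right)\right)^{2} = \left(48 + \left(-2 + 0\right)\right)^{2} = \left(48 - 2\right)^{2} = 46^{2} = 2116$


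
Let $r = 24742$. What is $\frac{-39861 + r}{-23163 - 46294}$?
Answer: $\frac{15119}{69457} \approx 0.21767$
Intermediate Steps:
$\frac{-39861 + r}{-23163 - 46294} = \frac{-39861 + 24742}{-23163 - 46294} = - \frac{15119}{-69457} = \left(-15119\right) \left(- \frac{1}{69457}\right) = \frac{15119}{69457}$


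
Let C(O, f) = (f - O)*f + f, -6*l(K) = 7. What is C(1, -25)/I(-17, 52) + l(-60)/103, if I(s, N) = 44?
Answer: 192971/13596 ≈ 14.193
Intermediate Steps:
l(K) = -7/6 (l(K) = -1/6*7 = -7/6)
C(O, f) = f + f*(f - O) (C(O, f) = f*(f - O) + f = f + f*(f - O))
C(1, -25)/I(-17, 52) + l(-60)/103 = -25*(1 - 25 - 1*1)/44 - 7/6/103 = -25*(1 - 25 - 1)*(1/44) - 7/6*1/103 = -25*(-25)*(1/44) - 7/618 = 625*(1/44) - 7/618 = 625/44 - 7/618 = 192971/13596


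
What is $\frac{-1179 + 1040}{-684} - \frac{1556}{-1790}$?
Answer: $\frac{656557}{612180} \approx 1.0725$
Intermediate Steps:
$\frac{-1179 + 1040}{-684} - \frac{1556}{-1790} = \left(-139\right) \left(- \frac{1}{684}\right) - - \frac{778}{895} = \frac{139}{684} + \frac{778}{895} = \frac{656557}{612180}$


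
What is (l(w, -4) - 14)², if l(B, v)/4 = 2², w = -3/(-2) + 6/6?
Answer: 4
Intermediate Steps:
w = 5/2 (w = -3*(-½) + 6*(⅙) = 3/2 + 1 = 5/2 ≈ 2.5000)
l(B, v) = 16 (l(B, v) = 4*2² = 4*4 = 16)
(l(w, -4) - 14)² = (16 - 14)² = 2² = 4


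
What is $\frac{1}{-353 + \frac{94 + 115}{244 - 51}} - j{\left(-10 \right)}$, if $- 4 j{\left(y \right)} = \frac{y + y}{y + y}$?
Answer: $\frac{16787}{67920} \approx 0.24716$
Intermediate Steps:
$j{\left(y \right)} = - \frac{1}{4}$ ($j{\left(y \right)} = - \frac{\left(y + y\right) \frac{1}{y + y}}{4} = - \frac{2 y \frac{1}{2 y}}{4} = \left(- \frac{1}{4}\right) 1 = - \frac{1}{4}$)
$\frac{1}{-353 + \frac{94 + 115}{244 - 51}} - j{\left(-10 \right)} = \frac{1}{-353 + \frac{94 + 115}{244 - 51}} - - \frac{1}{4} = \frac{1}{-353 + \frac{209}{244 - 51}} + \frac{1}{4} = \frac{1}{-353 + \frac{209}{193}} + \frac{1}{4} = \frac{1}{- \frac{67920}{193}} + \frac{1}{4} = - \frac{193}{67920} + \frac{1}{4} = \frac{16787}{67920}$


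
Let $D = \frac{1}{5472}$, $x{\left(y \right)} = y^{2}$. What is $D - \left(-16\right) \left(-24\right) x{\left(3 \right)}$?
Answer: $- \frac{18911231}{5472} \approx -3456.0$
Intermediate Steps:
$D = \frac{1}{5472} \approx 0.00018275$
$D - \left(-16\right) \left(-24\right) x{\left(3 \right)} = \frac{1}{5472} - \left(-16\right) \left(-24\right) 3^{2} = \frac{1}{5472} - 384 \cdot 9 = \frac{1}{5472} - 3456 = - \frac{18911231}{5472}$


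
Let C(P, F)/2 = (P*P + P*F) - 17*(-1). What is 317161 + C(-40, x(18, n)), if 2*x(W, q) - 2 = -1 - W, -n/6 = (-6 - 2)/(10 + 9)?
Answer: 321075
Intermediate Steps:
n = 48/19 (n = -6*(-6 - 2)/(10 + 9) = -(-48)/19 = -6*(-8/19) = 48/19 ≈ 2.5263)
x(W, q) = ½ - W/2 (x(W, q) = 1 + (-1 - W)/2 = 1 + (-½ - W/2) = ½ - W/2)
C(P, F) = 34 + 2*P² + 2*F*P (C(P, F) = 2*((P*P + P*F) - 17*(-1)) = 2*((P² + F*P) + 17) = 2*(17 + P² + F*P) = 34 + 2*P² + 2*F*P)
317161 + C(-40, x(18, n)) = 317161 + (34 + 2*(-40)² + 2*(½ - ½*18)*(-40)) = 317161 + (34 + 2*1600 + 2*(½ - 9)*(-40)) = 317161 + (34 + 3200 + 2*(-17/2)*(-40)) = 317161 + (34 + 3200 + 680) = 317161 + 3914 = 321075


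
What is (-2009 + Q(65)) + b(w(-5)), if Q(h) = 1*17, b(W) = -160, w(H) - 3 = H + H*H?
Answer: -2152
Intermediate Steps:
w(H) = 3 + H + H² (w(H) = 3 + (H + H*H) = 3 + (H + H²) = 3 + H + H²)
Q(h) = 17
(-2009 + Q(65)) + b(w(-5)) = (-2009 + 17) - 160 = -1992 - 160 = -2152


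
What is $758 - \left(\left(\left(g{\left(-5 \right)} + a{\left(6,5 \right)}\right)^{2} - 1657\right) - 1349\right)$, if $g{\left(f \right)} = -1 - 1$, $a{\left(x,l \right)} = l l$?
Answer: $3235$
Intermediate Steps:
$a{\left(x,l \right)} = l^{2}$
$g{\left(f \right)} = -2$
$758 - \left(\left(\left(g{\left(-5 \right)} + a{\left(6,5 \right)}\right)^{2} - 1657\right) - 1349\right) = 758 - \left(\left(\left(-2 + 5^{2}\right)^{2} - 1657\right) - 1349\right) = 758 - \left(\left(\left(-2 + 25\right)^{2} - 1657\right) - 1349\right) = 758 - \left(\left(23^{2} - 1657\right) - 1349\right) = 758 - \left(\left(529 - 1657\right) - 1349\right) = 758 - \left(-1128 - 1349\right) = 758 - -2477 = 758 + 2477 = 3235$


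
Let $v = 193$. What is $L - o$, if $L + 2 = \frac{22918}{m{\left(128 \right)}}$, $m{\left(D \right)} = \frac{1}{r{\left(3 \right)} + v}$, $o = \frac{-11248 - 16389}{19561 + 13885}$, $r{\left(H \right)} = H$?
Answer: $\frac{150236984633}{33446} \approx 4.4919 \cdot 10^{6}$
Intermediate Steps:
$o = - \frac{27637}{33446} \approx -0.82632$
$m{\left(D \right)} = \frac{1}{196}$ ($m{\left(D \right)} = \frac{1}{3 + 193} = \frac{1}{196}$)
$L = 4491926$ ($L = -2 + 22918 \frac{1}{\frac{1}{196}} = -2 + 22918 \cdot 196 = -2 + 4491928 = 4491926$)
$L - o = 4491926 - - \frac{27637}{33446} = 4491926 + \frac{27637}{33446} = \frac{150236984633}{33446}$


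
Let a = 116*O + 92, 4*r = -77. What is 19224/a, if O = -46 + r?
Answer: -19224/7477 ≈ -2.5711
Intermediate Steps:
r = -77/4 (r = (¼)*(-77) = -77/4 ≈ -19.250)
O = -261/4 (O = -46 - 77/4 = -261/4 ≈ -65.250)
a = -7477 (a = 116*(-261/4) + 92 = -7569 + 92 = -7477)
19224/a = 19224/(-7477) = 19224*(-1/7477) = -19224/7477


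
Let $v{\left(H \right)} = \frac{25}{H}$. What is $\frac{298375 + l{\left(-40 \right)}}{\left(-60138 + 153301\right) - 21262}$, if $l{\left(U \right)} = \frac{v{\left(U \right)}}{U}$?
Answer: $\frac{19096001}{4601664} \approx 4.1498$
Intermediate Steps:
$l{\left(U \right)} = \frac{25}{U^{2}}$ ($l{\left(U \right)} = \frac{25 \frac{1}{U}}{U} = \frac{25}{U^{2}}$)
$\frac{298375 + l{\left(-40 \right)}}{\left(-60138 + 153301\right) - 21262} = \frac{298375 + \frac{25}{1600}}{\left(-60138 + 153301\right) - 21262} = \frac{298375 + 25 \cdot \frac{1}{1600}}{93163 - 21262} = \frac{298375 + \frac{1}{64}}{71901} = \frac{19096001}{64} \cdot \frac{1}{71901} = \frac{19096001}{4601664}$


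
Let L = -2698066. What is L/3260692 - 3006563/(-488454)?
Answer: 1060699348954/199087256271 ≈ 5.3278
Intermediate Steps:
L/3260692 - 3006563/(-488454) = -2698066/3260692 - 3006563/(-488454) = -2698066*1/3260692 - 3006563*(-1/488454) = -1349033/1630346 + 3006563/488454 = 1060699348954/199087256271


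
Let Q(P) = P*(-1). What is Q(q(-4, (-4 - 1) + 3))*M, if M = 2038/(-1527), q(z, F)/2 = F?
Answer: -8152/1527 ≈ -5.3386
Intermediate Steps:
q(z, F) = 2*F
M = -2038/1527 (M = 2038*(-1/1527) = -2038/1527 ≈ -1.3346)
Q(P) = -P
Q(q(-4, (-4 - 1) + 3))*M = -2*((-4 - 1) + 3)*(-2038/1527) = -2*(-5 + 3)*(-2038/1527) = -2*(-2)*(-2038/1527) = -1*(-4)*(-2038/1527) = 4*(-2038/1527) = -8152/1527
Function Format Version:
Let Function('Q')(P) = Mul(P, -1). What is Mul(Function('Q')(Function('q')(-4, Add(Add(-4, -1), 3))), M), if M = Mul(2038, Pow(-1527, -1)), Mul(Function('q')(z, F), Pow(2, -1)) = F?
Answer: Rational(-8152, 1527) ≈ -5.3386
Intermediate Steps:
Function('q')(z, F) = Mul(2, F)
M = Rational(-2038, 1527) (M = Mul(2038, Rational(-1, 1527)) = Rational(-2038, 1527) ≈ -1.3346)
Function('Q')(P) = Mul(-1, P)
Mul(Function('Q')(Function('q')(-4, Add(Add(-4, -1), 3))), M) = Mul(Mul(-1, Mul(2, Add(Add(-4, -1), 3))), Rational(-2038, 1527)) = Mul(Mul(-1, Mul(2, Add(-5, 3))), Rational(-2038, 1527)) = Mul(Mul(-1, Mul(2, -2)), Rational(-2038, 1527)) = Mul(Mul(-1, -4), Rational(-2038, 1527)) = Mul(4, Rational(-2038, 1527)) = Rational(-8152, 1527)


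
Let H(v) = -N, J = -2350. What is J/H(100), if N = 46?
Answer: 1175/23 ≈ 51.087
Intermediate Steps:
H(v) = -46 (H(v) = -1*46 = -46)
J/H(100) = -2350/(-46) = -2350*(-1/46) = 1175/23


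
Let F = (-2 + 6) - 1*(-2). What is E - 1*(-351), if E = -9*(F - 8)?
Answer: 369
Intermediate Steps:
F = 6 (F = 4 + 2 = 6)
E = 18 (E = -9*(6 - 8) = -9*(-2) = 18)
E - 1*(-351) = 18 - 1*(-351) = 18 + 351 = 369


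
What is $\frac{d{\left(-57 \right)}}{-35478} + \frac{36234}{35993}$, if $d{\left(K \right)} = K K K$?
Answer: $\frac{294487463}{47294802} \approx 6.2266$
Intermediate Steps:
$d{\left(K \right)} = K^{3}$ ($d{\left(K \right)} = K^{2} K = K^{3}$)
$\frac{d{\left(-57 \right)}}{-35478} + \frac{36234}{35993} = \frac{\left(-57\right)^{3}}{-35478} + \frac{36234}{35993} = \left(-185193\right) \left(- \frac{1}{35478}\right) + 36234 \cdot \frac{1}{35993} = \frac{6859}{1314} + \frac{36234}{35993} = \frac{294487463}{47294802}$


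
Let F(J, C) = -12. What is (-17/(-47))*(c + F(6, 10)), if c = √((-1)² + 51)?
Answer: -204/47 + 34*√13/47 ≈ -1.7322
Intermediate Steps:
c = 2*√13 (c = √(1 + 51) = √52 = 2*√13 ≈ 7.2111)
(-17/(-47))*(c + F(6, 10)) = (-17/(-47))*(2*√13 - 12) = (-17*(-1/47))*(-12 + 2*√13) = 17*(-12 + 2*√13)/47 = -204/47 + 34*√13/47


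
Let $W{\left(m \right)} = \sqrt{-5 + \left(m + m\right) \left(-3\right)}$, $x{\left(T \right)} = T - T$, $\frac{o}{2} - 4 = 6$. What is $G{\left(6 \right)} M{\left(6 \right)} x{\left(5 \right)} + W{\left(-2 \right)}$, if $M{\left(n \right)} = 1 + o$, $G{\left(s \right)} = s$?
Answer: $\sqrt{7} \approx 2.6458$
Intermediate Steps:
$o = 20$ ($o = 8 + 2 \cdot 6 = 8 + 12 = 20$)
$M{\left(n \right)} = 21$ ($M{\left(n \right)} = 1 + 20 = 21$)
$x{\left(T \right)} = 0$
$W{\left(m \right)} = \sqrt{-5 - 6 m}$ ($W{\left(m \right)} = \sqrt{-5 + 2 m \left(-3\right)} = \sqrt{-5 - 6 m}$)
$G{\left(6 \right)} M{\left(6 \right)} x{\left(5 \right)} + W{\left(-2 \right)} = 6 \cdot 21 \cdot 0 + \sqrt{-5 - -12} = 6 \cdot 0 + \sqrt{-5 + 12} = 0 + \sqrt{7} = \sqrt{7}$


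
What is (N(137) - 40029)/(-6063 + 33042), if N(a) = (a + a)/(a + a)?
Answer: -40028/26979 ≈ -1.4837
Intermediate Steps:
N(a) = 1 (N(a) = (2*a)/((2*a)) = (2*a)*(1/(2*a)) = 1)
(N(137) - 40029)/(-6063 + 33042) = (1 - 40029)/(-6063 + 33042) = -40028/26979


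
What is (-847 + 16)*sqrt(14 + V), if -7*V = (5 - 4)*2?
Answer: -3324*sqrt(42)/7 ≈ -3077.4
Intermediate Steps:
V = -2/7 (V = -(5 - 4)*2/7 = -2/7 ≈ -0.28571)
(-847 + 16)*sqrt(14 + V) = (-847 + 16)*sqrt(14 - 2/7) = -3324*sqrt(42)/7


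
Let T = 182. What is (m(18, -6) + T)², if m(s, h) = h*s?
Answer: 5476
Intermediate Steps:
(m(18, -6) + T)² = (-6*18 + 182)² = (-108 + 182)² = 74² = 5476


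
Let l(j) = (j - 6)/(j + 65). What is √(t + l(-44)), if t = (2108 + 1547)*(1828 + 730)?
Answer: 2*√1030781010/21 ≈ 3057.7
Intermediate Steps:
l(j) = (-6 + j)/(65 + j)
t = 9349490 (t = 3655*2558 = 9349490)
√(t + l(-44)) = √(9349490 + (-6 - 44)/(65 - 44)) = √(9349490 - 50/21) = √(196339240/21) = 2*√1030781010/21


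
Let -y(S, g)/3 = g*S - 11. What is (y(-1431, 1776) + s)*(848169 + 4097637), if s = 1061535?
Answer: 42958954384416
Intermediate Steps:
y(S, g) = 33 - 3*S*g (y(S, g) = -3*(g*S - 11) = -3*(S*g - 11) = -3*(-11 + S*g) = 33 - 3*S*g)
(y(-1431, 1776) + s)*(848169 + 4097637) = ((33 - 3*(-1431)*1776) + 1061535)*(848169 + 4097637) = ((33 + 7624368) + 1061535)*4945806 = (7624401 + 1061535)*4945806 = 8685936*4945806 = 42958954384416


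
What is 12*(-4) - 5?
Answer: -53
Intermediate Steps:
12*(-4) - 5 = -48 - 5 = -53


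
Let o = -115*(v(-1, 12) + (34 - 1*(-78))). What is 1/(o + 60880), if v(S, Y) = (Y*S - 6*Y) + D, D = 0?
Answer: 1/57660 ≈ 1.7343e-5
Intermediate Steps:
v(S, Y) = -6*Y + S*Y (v(S, Y) = (Y*S - 6*Y) + 0 = (S*Y - 6*Y) + 0 = (-6*Y + S*Y) + 0 = -6*Y + S*Y)
o = -3220 (o = -115*(12*(-6 - 1) + (34 - 1*(-78))) = -115*(12*(-7) + (34 + 78)) = -115*(-84 + 112) = -115*28 = -3220)
1/(o + 60880) = 1/(-3220 + 60880) = 1/57660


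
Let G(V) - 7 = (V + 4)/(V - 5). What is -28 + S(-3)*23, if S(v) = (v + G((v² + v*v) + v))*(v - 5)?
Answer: -5568/5 ≈ -1113.6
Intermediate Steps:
G(V) = 7 + (4 + V)/(-5 + V) (G(V) = 7 + (V + 4)/(V - 5) = 7 + (4 + V)/(-5 + V))
S(v) = (-5 + v)*(v + (-31 + 8*v + 16*v²)/(-5 + v + 2*v²)) (S(v) = (v + (-31 + 8*((v² + v*v) + v))/(-5 + ((v² + v*v) + v)))*(v - 5) = (v + (-31 + 8*((v² + v²) + v))/(-5 + ((v² + v²) + v)))*(-5 + v) = (v + (-31 + 8*(2*v² + v))/(-5 + (2*v² + v)))*(-5 + v) = (v + (-31 + 8*(v + 2*v²))/(-5 + (v + 2*v²)))*(-5 + v) = (v + (-31 + (8*v + 16*v²))/(-5 + v + 2*v²))*(-5 + v) = (v + (-31 + 8*v + 16*v²)/(-5 + v + 2*v²))*(-5 + v) = (-5 + v)*(v + (-31 + 8*v + 16*v²)/(-5 + v + 2*v²)))
-28 + S(-3)*23 = -28 + ((155 - 82*(-3)² - 46*(-3) + 2*(-3)⁴ + 7*(-3)³)/(-5 - 3 + 2*(-3)²))*23 = -28 + ((155 - 82*9 + 138 + 2*81 + 7*(-27))/(-5 - 3 + 2*9))*23 = -28 + ((155 - 738 + 138 + 162 - 189)/(-5 - 3 + 18))*23 = -28 + (-472/10)*23 = -28 + ((⅒)*(-472))*23 = -28 - 236/5*23 = -28 - 5428/5 = -5568/5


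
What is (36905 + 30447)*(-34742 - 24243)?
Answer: -3972757720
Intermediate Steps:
(36905 + 30447)*(-34742 - 24243) = 67352*(-58985) = -3972757720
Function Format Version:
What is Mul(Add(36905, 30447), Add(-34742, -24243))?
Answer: -3972757720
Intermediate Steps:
Mul(Add(36905, 30447), Add(-34742, -24243)) = Mul(67352, -58985) = -3972757720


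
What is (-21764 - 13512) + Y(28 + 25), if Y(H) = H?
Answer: -35223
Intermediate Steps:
(-21764 - 13512) + Y(28 + 25) = (-21764 - 13512) + (28 + 25) = -35276 + 53 = -35223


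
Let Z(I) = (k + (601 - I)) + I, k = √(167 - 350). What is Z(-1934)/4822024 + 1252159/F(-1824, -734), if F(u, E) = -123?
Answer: -6037940675893/593108952 + I*√183/4822024 ≈ -10180.0 + 2.8054e-6*I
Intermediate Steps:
k = I*√183 (k = √(-183) = I*√183 ≈ 13.528*I)
Z(I) = 601 + I*√183 (Z(I) = (I*√183 + (601 - I)) + I = (601 - I + I*√183) + I = 601 + I*√183)
Z(-1934)/4822024 + 1252159/F(-1824, -734) = (601 + I*√183)/4822024 + 1252159/(-123) = (601 + I*√183)*(1/4822024) + 1252159*(-1/123) = (601/4822024 + I*√183/4822024) - 1252159/123 = -6037940675893/593108952 + I*√183/4822024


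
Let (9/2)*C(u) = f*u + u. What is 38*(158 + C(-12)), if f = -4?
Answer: 6308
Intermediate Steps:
C(u) = -2*u/3 (C(u) = 2*(-4*u + u)/9 = 2*(-3*u)/9 = -2*u/3)
38*(158 + C(-12)) = 38*(158 - ⅔*(-12)) = 38*(158 + 8) = 38*166 = 6308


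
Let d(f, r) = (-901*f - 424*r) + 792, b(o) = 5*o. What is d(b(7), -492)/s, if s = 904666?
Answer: 177865/904666 ≈ 0.19661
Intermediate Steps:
d(f, r) = 792 - 901*f - 424*r
d(b(7), -492)/s = (792 - 4505*7 - 424*(-492))/904666 = (792 - 901*35 + 208608)*(1/904666) = (792 - 31535 + 208608)*(1/904666) = 177865*(1/904666) = 177865/904666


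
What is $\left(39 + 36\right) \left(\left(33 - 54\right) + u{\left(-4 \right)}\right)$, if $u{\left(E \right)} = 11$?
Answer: $-750$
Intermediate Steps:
$\left(39 + 36\right) \left(\left(33 - 54\right) + u{\left(-4 \right)}\right) = \left(39 + 36\right) \left(\left(33 - 54\right) + 11\right) = 75 \left(\left(33 - 54\right) + 11\right) = 75 \left(-21 + 11\right) = 75 \left(-10\right) = -750$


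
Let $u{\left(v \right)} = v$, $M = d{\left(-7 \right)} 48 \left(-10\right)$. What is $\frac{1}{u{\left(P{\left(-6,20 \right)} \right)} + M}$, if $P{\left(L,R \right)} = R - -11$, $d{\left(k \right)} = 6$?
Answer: $- \frac{1}{2849} \approx -0.000351$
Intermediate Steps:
$P{\left(L,R \right)} = 11 + R$ ($P{\left(L,R \right)} = R + 11 = 11 + R$)
$M = -2880$ ($M = 6 \cdot 48 \left(-10\right) = 288 \left(-10\right) = -2880$)
$\frac{1}{u{\left(P{\left(-6,20 \right)} \right)} + M} = \frac{1}{\left(11 + 20\right) - 2880} = \frac{1}{31 - 2880} = \frac{1}{-2849} = - \frac{1}{2849}$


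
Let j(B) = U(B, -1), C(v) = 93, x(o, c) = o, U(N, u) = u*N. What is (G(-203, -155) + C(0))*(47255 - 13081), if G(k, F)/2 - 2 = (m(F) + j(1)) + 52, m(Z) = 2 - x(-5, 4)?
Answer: 7279062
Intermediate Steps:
U(N, u) = N*u
j(B) = -B (j(B) = B*(-1) = -B)
m(Z) = 7 (m(Z) = 2 - 1*(-5) = 2 + 5 = 7)
G(k, F) = 120 (G(k, F) = 4 + 2*((7 - 1*1) + 52) = 4 + 2*((7 - 1) + 52) = 4 + 2*(6 + 52) = 4 + 2*58 = 4 + 116 = 120)
(G(-203, -155) + C(0))*(47255 - 13081) = (120 + 93)*(47255 - 13081) = 213*34174 = 7279062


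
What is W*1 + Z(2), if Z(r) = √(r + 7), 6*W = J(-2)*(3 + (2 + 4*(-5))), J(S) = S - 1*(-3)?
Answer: ½ ≈ 0.50000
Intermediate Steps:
J(S) = 3 + S (J(S) = S + 3 = 3 + S)
W = -5/2 (W = ((3 - 2)*(3 + (2 + 4*(-5))))/6 = (1*(3 + (2 - 20)))/6 = (1*(3 - 18))/6 = (1*(-15))/6 = (⅙)*(-15) = -5/2 ≈ -2.5000)
Z(r) = √(7 + r)
W*1 + Z(2) = -5/2*1 + √(7 + 2) = -5/2 + √9 = -5/2 + 3 = ½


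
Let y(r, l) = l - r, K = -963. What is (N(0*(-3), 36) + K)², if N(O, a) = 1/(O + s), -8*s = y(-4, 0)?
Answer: 931225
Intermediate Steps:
s = -½ (s = -(0 - 1*(-4))/8 = -(0 + 4)/8 = -⅛*4 = -½ ≈ -0.50000)
N(O, a) = 1/(-½ + O) (N(O, a) = 1/(O - ½) = 1/(-½ + O))
(N(0*(-3), 36) + K)² = (2/(-1 + 2*(0*(-3))) - 963)² = (2/(-1 + 2*0) - 963)² = (2/(-1 + 0) - 963)² = (2/(-1) - 963)² = (2*(-1) - 963)² = (-2 - 963)² = (-965)² = 931225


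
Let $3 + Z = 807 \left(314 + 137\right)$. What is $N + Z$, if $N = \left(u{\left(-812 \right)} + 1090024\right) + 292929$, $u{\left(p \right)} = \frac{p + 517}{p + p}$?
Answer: $\frac{2836977263}{1624} \approx 1.7469 \cdot 10^{6}$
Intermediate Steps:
$Z = 363954$ ($Z = -3 + 807 \left(314 + 137\right) = -3 + 807 \cdot 451 = -3 + 363957 = 363954$)
$u{\left(p \right)} = \frac{517 + p}{2 p}$
$N = \frac{2245915967}{1624}$ ($N = \left(\frac{517 - 812}{2 \left(-812\right)} + 1090024\right) + 292929 = \left(\frac{1}{2} \left(- \frac{1}{812}\right) \left(-295\right) + 1090024\right) + 292929 = \left(\frac{295}{1624} + 1090024\right) + 292929 = \frac{1770199271}{1624} + 292929 = \frac{2245915967}{1624} \approx 1.383 \cdot 10^{6}$)
$N + Z = \frac{2245915967}{1624} + 363954 = \frac{2836977263}{1624}$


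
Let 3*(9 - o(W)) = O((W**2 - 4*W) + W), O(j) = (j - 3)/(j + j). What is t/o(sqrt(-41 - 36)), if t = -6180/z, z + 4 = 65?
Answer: 2855160*(-sqrt(77) - 3*I)/(61*(4078*sqrt(77) + 12243*I)) ≈ -11.477 + 0.0025842*I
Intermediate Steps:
z = 61 (z = -4 + 65 = 61)
O(j) = (-3 + j)/(2*j) (O(j) = (-3 + j)/((2*j)) = (-3 + j)*(1/(2*j)) = (-3 + j)/(2*j))
o(W) = 9 - (-3 + W**2 - 3*W)/(6*(W**2 - 3*W)) (o(W) = 9 - (-3 + ((W**2 - 4*W) + W))/(6*((W**2 - 4*W) + W)) = 9 - (-3 + (W**2 - 3*W))/(6*(W**2 - 3*W)) = 9 - (-3 + W**2 - 3*W)/(6*(W**2 - 3*W)))
t = -6180/61 ≈ -101.31
t/o(sqrt(-41 - 36)) = -6180*6*sqrt(-41 - 36)*(-3 + sqrt(-41 - 36))/(3 + 53*sqrt(-41 - 36)*(-3 + sqrt(-41 - 36)))/61 = -6180*6*I*sqrt(77)*(-3 + sqrt(-77))/(3 + 53*sqrt(-77)*(-3 + sqrt(-77)))/61 = -6180*6*I*sqrt(77)*(-3 + I*sqrt(77))/(3 + 53*(I*sqrt(77))*(-3 + I*sqrt(77)))/61 = -6180*6*I*sqrt(77)*(-3 + I*sqrt(77))/(3 + 53*I*sqrt(77)*(-3 + I*sqrt(77)))/61 = -37080*I*sqrt(77)*(-3 + I*sqrt(77))/(61*(3 + 53*I*sqrt(77)*(-3 + I*sqrt(77))))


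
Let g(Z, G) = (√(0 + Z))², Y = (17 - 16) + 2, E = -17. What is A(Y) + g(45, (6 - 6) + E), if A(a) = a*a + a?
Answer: 57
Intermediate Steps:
Y = 3 (Y = 1 + 2 = 3)
g(Z, G) = Z (g(Z, G) = (√Z)² = Z)
A(a) = a + a² (A(a) = a² + a = a + a²)
A(Y) + g(45, (6 - 6) + E) = 3*(1 + 3) + 45 = 3*4 + 45 = 12 + 45 = 57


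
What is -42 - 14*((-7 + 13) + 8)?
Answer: -238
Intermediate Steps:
-42 - 14*((-7 + 13) + 8) = -42 - 14*(6 + 8) = -42 - 14*14 = -42 - 196 = -238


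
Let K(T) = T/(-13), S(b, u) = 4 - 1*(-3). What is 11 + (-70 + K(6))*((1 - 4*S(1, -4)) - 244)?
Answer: 248379/13 ≈ 19106.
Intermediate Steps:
S(b, u) = 7 (S(b, u) = 4 + 3 = 7)
K(T) = -T/13 (K(T) = T*(-1/13) = -T/13)
11 + (-70 + K(6))*((1 - 4*S(1, -4)) - 244) = 11 + (-70 - 1/13*6)*((1 - 4*7) - 244) = 11 + (-70 - 6/13)*((1 - 28) - 244) = 11 - 916*(-27 - 244)/13 = 11 - 916/13*(-271) = 11 + 248236/13 = 248379/13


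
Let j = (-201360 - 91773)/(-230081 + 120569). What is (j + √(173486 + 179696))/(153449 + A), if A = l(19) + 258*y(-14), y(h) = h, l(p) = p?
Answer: 97711/5470343424 + √353182/149856 ≈ 0.0039836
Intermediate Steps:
j = 97711/36504 (j = -293133/(-109512) = -293133*(-1/109512) = 97711/36504 ≈ 2.6767)
A = -3593 (A = 19 + 258*(-14) = 19 - 3612 = -3593)
(j + √(173486 + 179696))/(153449 + A) = (97711/36504 + √(173486 + 179696))/(153449 - 3593) = (97711/36504 + √353182)/149856 = (97711/36504 + √353182)*(1/149856) = 97711/5470343424 + √353182/149856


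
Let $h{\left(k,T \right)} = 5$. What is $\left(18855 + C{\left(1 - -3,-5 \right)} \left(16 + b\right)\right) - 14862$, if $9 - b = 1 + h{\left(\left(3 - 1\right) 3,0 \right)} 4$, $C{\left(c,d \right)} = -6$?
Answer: $3969$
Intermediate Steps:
$b = -12$ ($b = 9 - \left(1 + 5 \cdot 4\right) = 9 - \left(1 + 20\right) = 9 - 21 = -12$)
$\left(18855 + C{\left(1 - -3,-5 \right)} \left(16 + b\right)\right) - 14862 = \left(18855 - 6 \left(16 - 12\right)\right) - 14862 = \left(18855 - 24\right) - 14862 = 18831 - 14862 = 3969$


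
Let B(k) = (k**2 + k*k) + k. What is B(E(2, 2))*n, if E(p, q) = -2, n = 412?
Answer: 2472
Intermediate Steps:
B(k) = k + 2*k**2 (B(k) = (k**2 + k**2) + k = 2*k**2 + k = k + 2*k**2)
B(E(2, 2))*n = -2*(1 + 2*(-2))*412 = -2*(1 - 4)*412 = -2*(-3)*412 = 6*412 = 2472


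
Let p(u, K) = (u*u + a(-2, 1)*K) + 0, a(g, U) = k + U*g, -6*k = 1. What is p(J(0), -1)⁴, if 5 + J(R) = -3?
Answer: 24840596881/1296 ≈ 1.9167e+7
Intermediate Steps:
k = -⅙ (k = -⅙*1 = -⅙ ≈ -0.16667)
J(R) = -8 (J(R) = -5 - 3 = -8)
a(g, U) = -⅙ + U*g
p(u, K) = u² - 13*K/6 (p(u, K) = (u*u + (-⅙ + 1*(-2))*K) + 0 = (u² + (-⅙ - 2)*K) + 0 = (u² - 13*K/6) + 0 = u² - 13*K/6)
p(J(0), -1)⁴ = ((-8)² - 13/6*(-1))⁴ = (64 + 13/6)⁴ = (397/6)⁴ = 24840596881/1296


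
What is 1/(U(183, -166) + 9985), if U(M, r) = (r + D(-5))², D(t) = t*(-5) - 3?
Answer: 1/30721 ≈ 3.2551e-5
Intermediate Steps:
D(t) = -3 - 5*t (D(t) = -5*t - 3 = -3 - 5*t)
U(M, r) = (22 + r)² (U(M, r) = (r + (-3 - 5*(-5)))² = (r + (-3 + 25))² = (r + 22)² = (22 + r)²)
1/(U(183, -166) + 9985) = 1/((22 - 166)² + 9985) = 1/((-144)² + 9985) = 1/(20736 + 9985) = 1/30721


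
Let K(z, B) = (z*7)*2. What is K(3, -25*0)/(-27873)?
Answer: -14/9291 ≈ -0.0015068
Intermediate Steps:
K(z, B) = 14*z (K(z, B) = (7*z)*2 = 14*z)
K(3, -25*0)/(-27873) = (14*3)/(-27873) = 42*(-1/27873) = -14/9291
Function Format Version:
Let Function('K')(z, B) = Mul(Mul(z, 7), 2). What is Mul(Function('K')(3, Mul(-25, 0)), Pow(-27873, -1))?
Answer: Rational(-14, 9291) ≈ -0.0015068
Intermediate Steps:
Function('K')(z, B) = Mul(14, z) (Function('K')(z, B) = Mul(Mul(7, z), 2) = Mul(14, z))
Mul(Function('K')(3, Mul(-25, 0)), Pow(-27873, -1)) = Mul(Mul(14, 3), Pow(-27873, -1)) = Mul(42, Rational(-1, 27873)) = Rational(-14, 9291)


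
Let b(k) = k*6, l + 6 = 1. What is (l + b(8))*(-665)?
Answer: -28595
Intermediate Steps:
l = -5 (l = -6 + 1 = -5)
b(k) = 6*k
(l + b(8))*(-665) = (-5 + 6*8)*(-665) = (-5 + 48)*(-665) = 43*(-665) = -28595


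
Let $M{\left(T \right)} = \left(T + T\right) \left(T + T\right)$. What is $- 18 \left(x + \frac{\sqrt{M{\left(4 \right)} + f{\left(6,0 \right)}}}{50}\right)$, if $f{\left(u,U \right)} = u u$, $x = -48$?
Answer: $\frac{4302}{5} \approx 860.4$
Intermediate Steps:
$M{\left(T \right)} = 4 T^{2}$ ($M{\left(T \right)} = 2 T 2 T = 4 T^{2}$)
$f{\left(u,U \right)} = u^{2}$
$- 18 \left(x + \frac{\sqrt{M{\left(4 \right)} + f{\left(6,0 \right)}}}{50}\right) = - 18 \left(-48 + \frac{\sqrt{4 \cdot 4^{2} + 6^{2}}}{50}\right) = - 18 \left(-48 + \sqrt{4 \cdot 16 + 36} \cdot \frac{1}{50}\right) = - 18 \left(-48 + \sqrt{64 + 36} \cdot \frac{1}{50}\right) = - 18 \left(-48 + \sqrt{100} \cdot \frac{1}{50}\right) = - 18 \left(-48 + 10 \cdot \frac{1}{50}\right) = - 18 \left(-48 + \frac{1}{5}\right) = \left(-18\right) \left(- \frac{239}{5}\right) = \frac{4302}{5}$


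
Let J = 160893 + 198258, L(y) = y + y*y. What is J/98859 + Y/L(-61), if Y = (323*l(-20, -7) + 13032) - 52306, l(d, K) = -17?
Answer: -207395365/24121596 ≈ -8.5979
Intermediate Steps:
L(y) = y + y²
J = 359151
Y = -44765 (Y = (323*(-17) + 13032) - 52306 = (-5491 + 13032) - 52306 = 7541 - 52306 = -44765)
J/98859 + Y/L(-61) = 359151/98859 - 44765*(-1/(61*(1 - 61))) = 359151*(1/98859) - 44765/((-61*(-60))) = 119717/32953 - 44765/3660 = 119717/32953 - 44765*1/3660 = 119717/32953 - 8953/732 = -207395365/24121596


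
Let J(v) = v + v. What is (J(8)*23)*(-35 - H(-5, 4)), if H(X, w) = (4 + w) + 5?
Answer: -17664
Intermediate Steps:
H(X, w) = 9 + w
J(v) = 2*v
(J(8)*23)*(-35 - H(-5, 4)) = ((2*8)*23)*(-35 - (9 + 4)) = (16*23)*(-35 - 1*13) = 368*(-35 - 13) = 368*(-48) = -17664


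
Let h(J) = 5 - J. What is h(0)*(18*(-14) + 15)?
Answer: -1185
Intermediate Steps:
h(0)*(18*(-14) + 15) = (5 - 1*0)*(18*(-14) + 15) = (5 + 0)*(-252 + 15) = 5*(-237) = -1185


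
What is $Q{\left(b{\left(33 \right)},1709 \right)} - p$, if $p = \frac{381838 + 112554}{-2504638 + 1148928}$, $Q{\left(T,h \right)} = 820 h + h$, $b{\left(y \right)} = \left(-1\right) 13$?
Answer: $\frac{951091141291}{677855} \approx 1.4031 \cdot 10^{6}$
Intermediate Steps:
$b{\left(y \right)} = -13$
$Q{\left(T,h \right)} = 821 h$
$p = - \frac{247196}{677855}$ ($p = \frac{494392}{-1355710} = 494392 \left(- \frac{1}{1355710}\right) = - \frac{247196}{677855} \approx -0.36467$)
$Q{\left(b{\left(33 \right)},1709 \right)} - p = 821 \cdot 1709 - - \frac{247196}{677855} = 1403089 + \frac{247196}{677855} = \frac{951091141291}{677855}$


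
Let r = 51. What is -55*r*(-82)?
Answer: 230010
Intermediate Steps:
-55*r*(-82) = -55*51*(-82) = -2805*(-82) = 230010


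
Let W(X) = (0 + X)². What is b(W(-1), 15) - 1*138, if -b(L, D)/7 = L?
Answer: -145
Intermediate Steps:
W(X) = X²
b(L, D) = -7*L
b(W(-1), 15) - 1*138 = -7*(-1)² - 1*138 = -7*1 - 138 = -7 - 138 = -145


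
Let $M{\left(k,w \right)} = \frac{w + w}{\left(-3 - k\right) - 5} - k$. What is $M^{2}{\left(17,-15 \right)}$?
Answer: $\frac{6241}{25} \approx 249.64$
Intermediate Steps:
$M{\left(k,w \right)} = - k + \frac{2 w}{-8 - k}$ ($M{\left(k,w \right)} = \frac{2 w}{-8 - k} - k = - k + \frac{2 w}{-8 - k}$)
$M^{2}{\left(17,-15 \right)} = \left(\frac{- 17^{2} - 136 - -30}{8 + 17}\right)^{2} = \left(\frac{\left(-1\right) 289 - 136 + 30}{25}\right)^{2} = \left(\frac{-289 - 136 + 30}{25}\right)^{2} = \left(\frac{1}{25} \left(-395\right)\right)^{2} = \left(- \frac{79}{5}\right)^{2} = \frac{6241}{25}$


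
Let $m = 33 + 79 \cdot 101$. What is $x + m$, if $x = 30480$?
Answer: $38492$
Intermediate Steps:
$m = 8012$ ($m = 33 + 7979 = 8012$)
$x + m = 30480 + 8012 = 38492$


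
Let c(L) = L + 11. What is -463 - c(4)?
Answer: -478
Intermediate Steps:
c(L) = 11 + L
-463 - c(4) = -463 - (11 + 4) = -463 - 1*15 = -463 - 15 = -478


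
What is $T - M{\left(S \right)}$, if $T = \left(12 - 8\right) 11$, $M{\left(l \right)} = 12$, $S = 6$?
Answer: $32$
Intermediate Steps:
$T = 44$ ($T = 4 \cdot 11 = 44$)
$T - M{\left(S \right)} = 44 - 12 = 32$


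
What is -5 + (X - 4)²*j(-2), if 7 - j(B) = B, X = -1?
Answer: 220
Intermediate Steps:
j(B) = 7 - B
-5 + (X - 4)²*j(-2) = -5 + (-1 - 4)²*(7 - 1*(-2)) = -5 + (-5)²*(7 + 2) = -5 + 25*9 = -5 + 225 = 220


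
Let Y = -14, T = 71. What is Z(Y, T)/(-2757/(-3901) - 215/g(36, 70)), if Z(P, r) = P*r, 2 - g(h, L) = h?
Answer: -131838196/932453 ≈ -141.39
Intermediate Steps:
g(h, L) = 2 - h
Z(Y, T)/(-2757/(-3901) - 215/g(36, 70)) = (-14*71)/(-2757/(-3901) - 215/(2 - 1*36)) = -994/(-2757*(-1/3901) - 215/(2 - 36)) = -994/(2757/3901 - 215/(-34)) = -994/(2757/3901 - 215*(-1/34)) = -994/(2757/3901 + 215/34) = -994/932453/132634 = -994*132634/932453 = -131838196/932453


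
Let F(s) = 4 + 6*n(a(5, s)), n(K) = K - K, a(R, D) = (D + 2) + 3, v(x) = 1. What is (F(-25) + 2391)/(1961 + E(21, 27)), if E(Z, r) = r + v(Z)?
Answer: 2395/1989 ≈ 1.2041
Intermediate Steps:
a(R, D) = 5 + D (a(R, D) = (2 + D) + 3 = 5 + D)
n(K) = 0
E(Z, r) = 1 + r (E(Z, r) = r + 1 = 1 + r)
F(s) = 4 (F(s) = 4 + 6*0 = 4 + 0 = 4)
(F(-25) + 2391)/(1961 + E(21, 27)) = (4 + 2391)/(1961 + (1 + 27)) = 2395/(1961 + 28) = 2395/1989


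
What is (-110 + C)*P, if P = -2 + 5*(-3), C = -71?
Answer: 3077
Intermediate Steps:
P = -17 (P = -2 - 15 = -17)
(-110 + C)*P = (-110 - 71)*(-17) = -181*(-17) = 3077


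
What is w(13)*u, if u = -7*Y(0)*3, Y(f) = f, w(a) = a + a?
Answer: 0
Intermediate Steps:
w(a) = 2*a
u = 0 (u = -7*0*3 = 0*3 = 0)
w(13)*u = (2*13)*0 = 26*0 = 0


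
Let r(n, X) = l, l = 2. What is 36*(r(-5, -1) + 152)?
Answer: 5544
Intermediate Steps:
r(n, X) = 2
36*(r(-5, -1) + 152) = 36*(2 + 152) = 36*154 = 5544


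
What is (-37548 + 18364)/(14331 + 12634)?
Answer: -19184/26965 ≈ -0.71144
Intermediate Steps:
(-37548 + 18364)/(14331 + 12634) = -19184/26965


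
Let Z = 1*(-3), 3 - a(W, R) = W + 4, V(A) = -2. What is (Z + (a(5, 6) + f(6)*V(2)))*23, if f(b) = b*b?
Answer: -1863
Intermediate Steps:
a(W, R) = -1 - W (a(W, R) = 3 - (W + 4) = 3 - (4 + W) = 3 + (-4 - W) = -1 - W)
Z = -3
f(b) = b²
(Z + (a(5, 6) + f(6)*V(2)))*23 = (-3 + ((-1 - 1*5) + 6²*(-2)))*23 = (-3 + ((-1 - 5) + 36*(-2)))*23 = (-3 + (-6 - 72))*23 = (-3 - 78)*23 = -81*23 = -1863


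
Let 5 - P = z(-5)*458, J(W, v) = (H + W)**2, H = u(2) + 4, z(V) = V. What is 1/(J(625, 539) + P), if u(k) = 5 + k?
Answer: 1/406791 ≈ 2.4583e-6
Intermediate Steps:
H = 11 (H = (5 + 2) + 4 = 7 + 4 = 11)
J(W, v) = (11 + W)**2
P = 2295 (P = 5 - (-5)*458 = 5 - 1*(-2290) = 5 + 2290 = 2295)
1/(J(625, 539) + P) = 1/((11 + 625)**2 + 2295) = 1/(636**2 + 2295) = 1/(404496 + 2295) = 1/406791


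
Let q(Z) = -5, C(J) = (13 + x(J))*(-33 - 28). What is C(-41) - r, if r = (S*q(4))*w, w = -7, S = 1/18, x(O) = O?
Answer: 30709/18 ≈ 1706.1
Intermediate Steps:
S = 1/18 ≈ 0.055556
C(J) = -793 - 61*J (C(J) = (13 + J)*(-33 - 28) = (13 + J)*(-61) = -793 - 61*J)
r = 35/18 (r = ((1/18)*(-5))*(-7) = -5/18*(-7) = 35/18 ≈ 1.9444)
C(-41) - r = (-793 - 61*(-41)) - 1*35/18 = (-793 + 2501) - 35/18 = 1708 - 35/18 = 30709/18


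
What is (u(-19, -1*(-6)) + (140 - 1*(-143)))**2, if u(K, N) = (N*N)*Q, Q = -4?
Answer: 19321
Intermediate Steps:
u(K, N) = -4*N**2 (u(K, N) = (N*N)*(-4) = N**2*(-4) = -4*N**2)
(u(-19, -1*(-6)) + (140 - 1*(-143)))**2 = (-4*(-1*(-6))**2 + (140 - 1*(-143)))**2 = (-4*6**2 + (140 + 143))**2 = (-4*36 + 283)**2 = (-144 + 283)**2 = 139**2 = 19321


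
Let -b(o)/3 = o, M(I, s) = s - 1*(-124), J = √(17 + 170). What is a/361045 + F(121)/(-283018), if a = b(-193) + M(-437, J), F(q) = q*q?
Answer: -5087098191/102182233810 + √187/361045 ≈ -0.049747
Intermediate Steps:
J = √187 ≈ 13.675
M(I, s) = 124 + s (M(I, s) = s + 124 = 124 + s)
F(q) = q²
b(o) = -3*o
a = 703 + √187 (a = -3*(-193) + (124 + √187) = 579 + (124 + √187) = 703 + √187 ≈ 716.67)
a/361045 + F(121)/(-283018) = (703 + √187)/361045 + 121²/(-283018) = (703 + √187)*(1/361045) + 14641*(-1/283018) = (703/361045 + √187/361045) - 14641/283018 = -5087098191/102182233810 + √187/361045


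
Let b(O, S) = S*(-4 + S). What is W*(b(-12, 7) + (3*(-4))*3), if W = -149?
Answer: 2235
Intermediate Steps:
W*(b(-12, 7) + (3*(-4))*3) = -149*(7*(-4 + 7) + (3*(-4))*3) = -149*(7*3 - 12*3) = -149*(21 - 36) = -149*(-15) = 2235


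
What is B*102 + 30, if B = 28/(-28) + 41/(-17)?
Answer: -318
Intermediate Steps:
B = -58/17 (B = 28*(-1/28) + 41*(-1/17) = -1 - 41/17 = -58/17 ≈ -3.4118)
B*102 + 30 = -58/17*102 + 30 = -348 + 30 = -318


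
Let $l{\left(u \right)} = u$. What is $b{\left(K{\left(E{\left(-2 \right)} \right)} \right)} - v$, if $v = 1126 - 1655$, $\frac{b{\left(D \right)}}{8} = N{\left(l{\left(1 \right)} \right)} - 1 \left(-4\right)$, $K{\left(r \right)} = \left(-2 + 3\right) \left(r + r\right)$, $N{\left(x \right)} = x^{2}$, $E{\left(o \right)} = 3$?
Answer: $569$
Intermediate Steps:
$K{\left(r \right)} = 2 r$ ($K{\left(r \right)} = 1 \cdot 2 r = 2 r$)
$b{\left(D \right)} = 40$ ($b{\left(D \right)} = 8 \left(1^{2} - 1 \left(-4\right)\right) = 8 \left(1 - -4\right) = 8 \left(1 + 4\right) = 8 \cdot 5 = 40$)
$v = -529$ ($v = 1126 - 1655 = -529$)
$b{\left(K{\left(E{\left(-2 \right)} \right)} \right)} - v = 40 - -529 = 40 + 529 = 569$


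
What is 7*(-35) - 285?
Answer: -530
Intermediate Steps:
7*(-35) - 285 = -245 - 285 = -530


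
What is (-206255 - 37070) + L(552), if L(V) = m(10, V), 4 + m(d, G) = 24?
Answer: -243305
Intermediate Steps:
m(d, G) = 20 (m(d, G) = -4 + 24 = 20)
L(V) = 20
(-206255 - 37070) + L(552) = (-206255 - 37070) + 20 = -243325 + 20 = -243305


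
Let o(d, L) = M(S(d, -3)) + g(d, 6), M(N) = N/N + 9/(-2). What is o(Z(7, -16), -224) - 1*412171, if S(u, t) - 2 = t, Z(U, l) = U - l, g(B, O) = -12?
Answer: -824373/2 ≈ -4.1219e+5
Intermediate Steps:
S(u, t) = 2 + t
M(N) = -7/2 (M(N) = 1 + 9*(-½) = 1 - 9/2 = -7/2)
o(d, L) = -31/2 (o(d, L) = -7/2 - 12 = -31/2)
o(Z(7, -16), -224) - 1*412171 = -31/2 - 1*412171 = -31/2 - 412171 = -824373/2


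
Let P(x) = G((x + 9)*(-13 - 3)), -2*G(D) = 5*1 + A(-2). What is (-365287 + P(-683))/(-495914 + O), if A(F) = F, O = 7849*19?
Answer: 730577/693566 ≈ 1.0534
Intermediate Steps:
O = 149131
G(D) = -3/2 (G(D) = -(5*1 - 2)/2 = -(5 - 2)/2 = -1/2*3 = -3/2)
P(x) = -3/2
(-365287 + P(-683))/(-495914 + O) = (-365287 - 3/2)/(-495914 + 149131) = -730577/2/(-346783) = -730577/2*(-1/346783) = 730577/693566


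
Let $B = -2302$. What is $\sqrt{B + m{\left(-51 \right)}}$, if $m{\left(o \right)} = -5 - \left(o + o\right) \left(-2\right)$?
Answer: $9 i \sqrt{31} \approx 50.11 i$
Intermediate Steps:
$m{\left(o \right)} = -5 + 4 o$ ($m{\left(o \right)} = -5 - 2 o \left(-2\right) = -5 - - 4 o = -5 + 4 o$)
$\sqrt{B + m{\left(-51 \right)}} = \sqrt{-2302 + \left(-5 + 4 \left(-51\right)\right)} = \sqrt{-2302 - 209} = \sqrt{-2511} = 9 i \sqrt{31}$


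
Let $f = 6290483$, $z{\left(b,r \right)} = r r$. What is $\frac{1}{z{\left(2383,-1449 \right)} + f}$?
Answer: $\frac{1}{8390084} \approx 1.1919 \cdot 10^{-7}$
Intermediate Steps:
$z{\left(b,r \right)} = r^{2}$
$\frac{1}{z{\left(2383,-1449 \right)} + f} = \frac{1}{\left(-1449\right)^{2} + 6290483} = \frac{1}{2099601 + 6290483} = \frac{1}{8390084}$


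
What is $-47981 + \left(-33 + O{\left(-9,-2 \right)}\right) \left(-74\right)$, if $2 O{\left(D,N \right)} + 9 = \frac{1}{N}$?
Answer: $- \frac{90375}{2} \approx -45188.0$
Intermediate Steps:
$O{\left(D,N \right)} = - \frac{9}{2} + \frac{1}{2 N}$
$-47981 + \left(-33 + O{\left(-9,-2 \right)}\right) \left(-74\right) = -47981 + \left(-33 + \frac{1 - -18}{2 \left(-2\right)}\right) \left(-74\right) = -47981 + \left(-33 + \frac{1}{2} \left(- \frac{1}{2}\right) \left(1 + 18\right)\right) \left(-74\right) = -47981 + \left(-33 + \frac{1}{2} \left(- \frac{1}{2}\right) 19\right) \left(-74\right) = -47981 + \left(-33 - \frac{19}{4}\right) \left(-74\right) = -47981 - - \frac{5587}{2} = -47981 + \frac{5587}{2} = - \frac{90375}{2}$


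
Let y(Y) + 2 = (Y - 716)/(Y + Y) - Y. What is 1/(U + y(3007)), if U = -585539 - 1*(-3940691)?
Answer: 6014/20159790293 ≈ 2.9832e-7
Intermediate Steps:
y(Y) = -2 - Y + (-716 + Y)/(2*Y) (y(Y) = -2 + ((Y - 716)/(Y + Y) - Y) = -2 + ((-716 + Y)/((2*Y)) - Y) = -2 + ((-716 + Y)*(1/(2*Y)) - Y) = -2 + ((-716 + Y)/(2*Y) - Y) = -2 + (-Y + (-716 + Y)/(2*Y)) = -2 - Y + (-716 + Y)/(2*Y))
U = 3355152 (U = -585539 + 3940691 = 3355152)
1/(U + y(3007)) = 1/(3355152 + (-3/2 - 1*3007 - 358/3007)) = 1/(3355152 + (-3/2 - 3007 - 358*1/3007)) = 1/(3355152 + (-3/2 - 3007 - 358/3007)) = 1/(3355152 - 18093835/6014) = 1/(20159790293/6014) = 6014/20159790293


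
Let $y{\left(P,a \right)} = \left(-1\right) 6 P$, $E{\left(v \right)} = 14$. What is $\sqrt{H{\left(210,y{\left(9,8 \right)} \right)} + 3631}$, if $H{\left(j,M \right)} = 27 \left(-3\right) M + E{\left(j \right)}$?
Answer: $27 \sqrt{11} \approx 89.549$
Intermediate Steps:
$y{\left(P,a \right)} = - 6 P$
$H{\left(j,M \right)} = 14 - 81 M$ ($H{\left(j,M \right)} = 27 \left(-3\right) M + 14 = - 81 M + 14 = 14 - 81 M$)
$\sqrt{H{\left(210,y{\left(9,8 \right)} \right)} + 3631} = \sqrt{\left(14 - 81 \left(\left(-6\right) 9\right)\right) + 3631} = \sqrt{\left(14 - -4374\right) + 3631} = \sqrt{\left(14 + 4374\right) + 3631} = \sqrt{4388 + 3631} = \sqrt{8019} = 27 \sqrt{11}$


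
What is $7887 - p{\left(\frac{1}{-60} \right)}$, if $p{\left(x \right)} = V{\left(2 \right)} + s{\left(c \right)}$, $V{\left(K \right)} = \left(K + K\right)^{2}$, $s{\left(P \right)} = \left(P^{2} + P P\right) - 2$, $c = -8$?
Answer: $7745$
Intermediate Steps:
$s{\left(P \right)} = -2 + 2 P^{2}$ ($s{\left(P \right)} = \left(P^{2} + P^{2}\right) - 2 = 2 P^{2} - 2 = -2 + 2 P^{2}$)
$V{\left(K \right)} = 4 K^{2}$ ($V{\left(K \right)} = \left(2 K\right)^{2} = 4 K^{2}$)
$p{\left(x \right)} = 142$ ($p{\left(x \right)} = 4 \cdot 2^{2} - \left(2 - 2 \left(-8\right)^{2}\right) = 4 \cdot 4 + \left(-2 + 2 \cdot 64\right) = 16 + \left(-2 + 128\right) = 16 + 126 = 142$)
$7887 - p{\left(\frac{1}{-60} \right)} = 7887 - 142 = 7745$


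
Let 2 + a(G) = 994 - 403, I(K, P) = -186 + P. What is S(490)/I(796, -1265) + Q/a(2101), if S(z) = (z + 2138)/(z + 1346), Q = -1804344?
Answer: -133523303341/43586589 ≈ -3063.4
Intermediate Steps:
a(G) = 589 (a(G) = -2 + (994 - 403) = -2 + 591 = 589)
S(z) = (2138 + z)/(1346 + z)
S(490)/I(796, -1265) + Q/a(2101) = ((2138 + 490)/(1346 + 490))/(-186 - 1265) - 1804344/589 = (2628/1836)/(-1451) - 1804344*1/589 = ((1/1836)*2628)*(-1/1451) - 1804344/589 = (73/51)*(-1/1451) - 1804344/589 = -73/74001 - 1804344/589 = -133523303341/43586589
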